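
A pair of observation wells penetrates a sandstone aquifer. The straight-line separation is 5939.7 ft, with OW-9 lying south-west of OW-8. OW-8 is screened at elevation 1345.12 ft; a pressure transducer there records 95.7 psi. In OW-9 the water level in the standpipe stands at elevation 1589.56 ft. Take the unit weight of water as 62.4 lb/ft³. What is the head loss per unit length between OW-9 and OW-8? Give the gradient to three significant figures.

i ≈ 0.00397 ft/ft

Pressure head at OW-8: ψ = 144·P/γ = 144 × 95.7 / 62.4 = 220.85 ft.
Total head at OW-8: h = z + ψ = 1345.12 + 220.85 = 1565.97 ft.
Total head at OW-9: h = 1589.56 ft (water level in the piezometer is the total head).
Head difference: h(OW-8) − h(OW-9) = 1565.97 − 1589.56 = -23.59 ft.
Hydraulic gradient: i = |Δh| / L = 23.59 / 5939.7 = 0.00397.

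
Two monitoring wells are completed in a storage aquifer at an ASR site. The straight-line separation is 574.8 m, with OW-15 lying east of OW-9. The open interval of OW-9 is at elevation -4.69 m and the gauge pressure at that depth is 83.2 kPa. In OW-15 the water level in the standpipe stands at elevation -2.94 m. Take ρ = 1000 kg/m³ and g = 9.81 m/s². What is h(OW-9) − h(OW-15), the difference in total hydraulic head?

Pressure head at OW-9: ψ = P/(ρg) = 83.2×1000 / (1000 × 9.81) = 8.48 m.
Total head at OW-9: h = z + ψ = -4.69 + 8.48 = 3.79 m.
Total head at OW-15: h = -2.94 m (water level in the piezometer is the total head).
Head difference: h(OW-9) − h(OW-15) = 3.79 − (-2.94) = 6.73 m.

Δh ≈ 6.73 m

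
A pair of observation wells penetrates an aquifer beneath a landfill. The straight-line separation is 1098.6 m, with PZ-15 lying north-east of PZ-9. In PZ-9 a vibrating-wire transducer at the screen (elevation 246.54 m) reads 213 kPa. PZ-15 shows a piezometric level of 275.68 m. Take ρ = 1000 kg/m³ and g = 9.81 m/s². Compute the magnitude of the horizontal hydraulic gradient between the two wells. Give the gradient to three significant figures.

i ≈ 0.00676

Pressure head at PZ-9: ψ = P/(ρg) = 213×1000 / (1000 × 9.81) = 21.71 m.
Total head at PZ-9: h = z + ψ = 246.54 + 21.71 = 268.25 m.
Total head at PZ-15: h = 275.68 m (water level in the piezometer is the total head).
Head difference: h(PZ-9) − h(PZ-15) = 268.25 − 275.68 = -7.43 m.
Hydraulic gradient: i = |Δh| / L = 7.43 / 1098.6 = 0.00676.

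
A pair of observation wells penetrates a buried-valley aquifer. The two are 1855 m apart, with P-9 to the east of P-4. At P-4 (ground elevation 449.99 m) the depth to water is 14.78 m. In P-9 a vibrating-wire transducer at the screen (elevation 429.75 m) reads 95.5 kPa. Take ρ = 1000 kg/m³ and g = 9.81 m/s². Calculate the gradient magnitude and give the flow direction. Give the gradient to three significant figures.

i ≈ 0.00230; groundwater flows toward the west

Total head at P-4: h = 449.99 − 14.78 = 435.21 m.
Pressure head at P-9: ψ = P/(ρg) = 95.5×1000 / (1000 × 9.81) = 9.73 m.
Total head at P-9: h = z + ψ = 429.75 + 9.73 = 439.48 m.
Head difference: h(P-4) − h(P-9) = 435.21 − 439.48 = -4.27 m.
Hydraulic gradient: i = |Δh| / L = 4.27 / 1855 = 0.00230.
Flow is from higher to lower head: from P-9 toward P-4, i.e. toward the west.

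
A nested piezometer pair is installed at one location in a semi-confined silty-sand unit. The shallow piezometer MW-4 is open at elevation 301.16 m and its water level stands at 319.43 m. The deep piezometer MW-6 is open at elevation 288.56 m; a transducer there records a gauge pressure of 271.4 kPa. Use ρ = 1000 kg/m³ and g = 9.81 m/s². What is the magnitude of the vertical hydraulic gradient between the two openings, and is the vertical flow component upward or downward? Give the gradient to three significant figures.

Total head at MW-4: h = 319.43 m (water level in the standpipe).
Pressure head at MW-6: ψ = P/(ρg) = 271.4×1000 / (1000 × 9.81) = 27.67 m.
Total head at MW-6: h = z + ψ = 288.56 + 27.67 = 316.23 m.
Δh = h(MW-4) − h(MW-6) = 319.43 − 316.23 = 3.20 m.
Vertical separation Δz = 301.16 − 288.56 = 12.60 m.
|i_v| = |Δh| / Δz = 3.20 / 12.60 = 0.254.
Head is higher in the shallow piezometer, so vertical flow is downward (recharge condition).

|i_v| ≈ 0.254; vertical flow is downward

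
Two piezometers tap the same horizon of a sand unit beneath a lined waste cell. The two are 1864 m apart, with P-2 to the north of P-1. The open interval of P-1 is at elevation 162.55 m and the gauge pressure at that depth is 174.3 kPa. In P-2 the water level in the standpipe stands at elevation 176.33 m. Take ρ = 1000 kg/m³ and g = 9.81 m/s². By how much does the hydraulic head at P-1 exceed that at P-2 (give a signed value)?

Δh ≈ 3.99 m

Pressure head at P-1: ψ = P/(ρg) = 174.3×1000 / (1000 × 9.81) = 17.77 m.
Total head at P-1: h = z + ψ = 162.55 + 17.77 = 180.32 m.
Total head at P-2: h = 176.33 m (water level in the piezometer is the total head).
Head difference: h(P-1) − h(P-2) = 180.32 − 176.33 = 3.99 m.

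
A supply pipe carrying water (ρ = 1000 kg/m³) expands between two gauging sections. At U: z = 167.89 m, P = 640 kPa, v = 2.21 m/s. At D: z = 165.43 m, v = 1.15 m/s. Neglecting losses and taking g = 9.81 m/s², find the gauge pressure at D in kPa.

Pressure head at U: ψ₁ = P₁/(ρg) = 640×1000 / (1000 × 9.81) = 65.24 m.
Velocity heads: v₁²/2g = 2.21²/19.62 = 0.249 m; v₂²/2g = 1.15²/19.62 = 0.067 m.
Total head H = z₁ + ψ₁ + v₁²/2g = 167.89 + 65.24 + 0.249 = 233.38 m.
ψ₂ = H − z₂ − v₂²/2g = 233.38 − 165.43 − 0.067 = 67.88 m.
P₂ = ρgψ₂ = 1000 × 9.81 × 67.88 ≈ 666 kPa.

P₂ ≈ 666 kPa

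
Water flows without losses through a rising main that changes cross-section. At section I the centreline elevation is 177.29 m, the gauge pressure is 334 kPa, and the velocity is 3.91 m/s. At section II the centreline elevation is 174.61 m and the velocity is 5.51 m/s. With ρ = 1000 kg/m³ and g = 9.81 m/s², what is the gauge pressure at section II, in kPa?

P₂ ≈ 353 kPa

Pressure head at I: ψ₁ = P₁/(ρg) = 334×1000 / (1000 × 9.81) = 34.05 m.
Velocity heads: v₁²/2g = 3.91²/19.62 = 0.779 m; v₂²/2g = 5.51²/19.62 = 1.547 m.
Total head H = z₁ + ψ₁ + v₁²/2g = 177.29 + 34.05 + 0.779 = 212.12 m.
ψ₂ = H − z₂ − v₂²/2g = 212.12 − 174.61 − 1.547 = 35.96 m.
P₂ = ρgψ₂ = 1000 × 9.81 × 35.96 ≈ 353 kPa.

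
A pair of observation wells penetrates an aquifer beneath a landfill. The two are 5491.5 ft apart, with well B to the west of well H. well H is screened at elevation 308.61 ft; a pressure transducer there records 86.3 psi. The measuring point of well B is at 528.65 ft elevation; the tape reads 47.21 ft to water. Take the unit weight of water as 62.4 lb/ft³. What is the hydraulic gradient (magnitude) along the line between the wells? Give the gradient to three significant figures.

i ≈ 0.00479

Pressure head at well H: ψ = 144·P/γ = 144 × 86.3 / 62.4 = 199.15 ft.
Total head at well H: h = z + ψ = 308.61 + 199.15 = 507.76 ft.
Total head at well B: h = 528.65 − 47.21 = 481.44 ft.
Head difference: h(well H) − h(well B) = 507.76 − 481.44 = 26.32 ft.
Hydraulic gradient: i = |Δh| / L = 26.32 / 5491.5 = 0.00479.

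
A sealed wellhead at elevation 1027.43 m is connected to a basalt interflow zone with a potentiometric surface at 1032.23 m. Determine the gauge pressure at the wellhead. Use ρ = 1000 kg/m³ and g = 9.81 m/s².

P ≈ 47.1 kPa

Head above the cap: Δh = 1032.23 − 1027.43 = 4.80 m.
P = ρgΔh = 1000 × 9.81 × 4.80 = 47088 Pa ≈ 47.1 kPa.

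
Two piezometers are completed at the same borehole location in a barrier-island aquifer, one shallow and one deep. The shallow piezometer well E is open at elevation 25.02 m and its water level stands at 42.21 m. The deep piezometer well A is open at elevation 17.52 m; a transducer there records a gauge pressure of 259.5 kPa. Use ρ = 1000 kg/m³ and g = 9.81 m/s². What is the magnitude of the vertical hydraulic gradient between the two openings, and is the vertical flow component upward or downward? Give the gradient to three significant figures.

|i_v| ≈ 0.235; vertical flow is upward

Total head at well E: h = 42.21 m (water level in the standpipe).
Pressure head at well A: ψ = P/(ρg) = 259.5×1000 / (1000 × 9.81) = 26.45 m.
Total head at well A: h = z + ψ = 17.52 + 26.45 = 43.97 m.
Δh = h(well E) − h(well A) = 42.21 − 43.97 = -1.76 m.
Vertical separation Δz = 25.02 − 17.52 = 7.50 m.
|i_v| = |Δh| / Δz = 1.76 / 7.50 = 0.235.
Head is higher in the deep piezometer, so vertical flow is upward (discharge condition).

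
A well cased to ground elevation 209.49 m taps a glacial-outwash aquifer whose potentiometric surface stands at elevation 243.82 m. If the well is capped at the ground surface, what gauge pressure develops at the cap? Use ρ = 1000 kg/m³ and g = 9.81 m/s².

P ≈ 337 kPa

Head above the cap: Δh = 243.82 − 209.49 = 34.33 m.
P = ρgΔh = 1000 × 9.81 × 34.33 = 336777 Pa ≈ 337 kPa.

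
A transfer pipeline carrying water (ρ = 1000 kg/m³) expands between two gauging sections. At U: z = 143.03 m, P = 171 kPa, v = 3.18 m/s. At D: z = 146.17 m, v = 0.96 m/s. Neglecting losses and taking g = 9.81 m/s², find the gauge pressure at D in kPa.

P₂ ≈ 145 kPa

Pressure head at U: ψ₁ = P₁/(ρg) = 171×1000 / (1000 × 9.81) = 17.43 m.
Velocity heads: v₁²/2g = 3.18²/19.62 = 0.515 m; v₂²/2g = 0.96²/19.62 = 0.047 m.
Total head H = z₁ + ψ₁ + v₁²/2g = 143.03 + 17.43 + 0.515 = 160.97 m.
ψ₂ = H − z₂ − v₂²/2g = 160.97 − 146.17 − 0.047 = 14.75 m.
P₂ = ρgψ₂ = 1000 × 9.81 × 14.75 ≈ 145 kPa.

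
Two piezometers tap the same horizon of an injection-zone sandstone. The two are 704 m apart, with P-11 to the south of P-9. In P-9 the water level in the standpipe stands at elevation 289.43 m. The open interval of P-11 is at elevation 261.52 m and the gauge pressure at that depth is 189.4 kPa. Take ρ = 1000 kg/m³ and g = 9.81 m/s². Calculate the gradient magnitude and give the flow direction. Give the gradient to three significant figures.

Total head at P-9: h = 289.43 m (water level in the piezometer is the total head).
Pressure head at P-11: ψ = P/(ρg) = 189.4×1000 / (1000 × 9.81) = 19.31 m.
Total head at P-11: h = z + ψ = 261.52 + 19.31 = 280.83 m.
Head difference: h(P-9) − h(P-11) = 289.43 − 280.83 = 8.60 m.
Hydraulic gradient: i = |Δh| / L = 8.60 / 704 = 0.0122.
Flow is from higher to lower head: from P-9 toward P-11, i.e. toward the south.

i ≈ 0.0122; groundwater flows toward the south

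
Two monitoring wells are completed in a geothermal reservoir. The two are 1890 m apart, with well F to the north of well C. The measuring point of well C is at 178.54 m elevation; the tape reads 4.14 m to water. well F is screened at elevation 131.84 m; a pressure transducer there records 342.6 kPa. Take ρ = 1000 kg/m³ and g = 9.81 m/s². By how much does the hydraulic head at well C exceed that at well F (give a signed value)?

Total head at well C: h = 178.54 − 4.14 = 174.40 m.
Pressure head at well F: ψ = P/(ρg) = 342.6×1000 / (1000 × 9.81) = 34.92 m.
Total head at well F: h = z + ψ = 131.84 + 34.92 = 166.76 m.
Head difference: h(well C) − h(well F) = 174.40 − 166.76 = 7.64 m.

Δh ≈ 7.64 m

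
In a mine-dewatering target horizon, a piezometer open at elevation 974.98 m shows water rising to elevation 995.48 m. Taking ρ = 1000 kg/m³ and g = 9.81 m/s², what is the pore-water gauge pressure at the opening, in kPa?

P ≈ 201 kPa

Pressure head ψ = h − z = 995.48 − 974.98 = 20.50 m.
P = ρgψ = 1000 × 9.81 × 20.50 = 201105 Pa ≈ 201 kPa.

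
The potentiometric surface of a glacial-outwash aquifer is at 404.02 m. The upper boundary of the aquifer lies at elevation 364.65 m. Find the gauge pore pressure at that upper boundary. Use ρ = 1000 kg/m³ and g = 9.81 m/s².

P ≈ 386 kPa

Pressure head at the aquifer top: ψ = h − z = 404.02 − 364.65 = 39.37 m.
P = ρgψ = 1000 × 9.81 × 39.37 = 386220 Pa ≈ 386 kPa.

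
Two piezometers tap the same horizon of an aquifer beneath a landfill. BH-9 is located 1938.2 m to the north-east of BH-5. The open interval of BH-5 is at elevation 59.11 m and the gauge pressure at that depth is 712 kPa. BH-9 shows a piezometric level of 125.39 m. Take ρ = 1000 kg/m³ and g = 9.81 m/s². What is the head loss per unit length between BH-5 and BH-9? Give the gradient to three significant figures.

Pressure head at BH-5: ψ = P/(ρg) = 712×1000 / (1000 × 9.81) = 72.58 m.
Total head at BH-5: h = z + ψ = 59.11 + 72.58 = 131.69 m.
Total head at BH-9: h = 125.39 m (water level in the piezometer is the total head).
Head difference: h(BH-5) − h(BH-9) = 131.69 − 125.39 = 6.30 m.
Hydraulic gradient: i = |Δh| / L = 6.30 / 1938.2 = 0.00325.

i ≈ 0.00325 m/m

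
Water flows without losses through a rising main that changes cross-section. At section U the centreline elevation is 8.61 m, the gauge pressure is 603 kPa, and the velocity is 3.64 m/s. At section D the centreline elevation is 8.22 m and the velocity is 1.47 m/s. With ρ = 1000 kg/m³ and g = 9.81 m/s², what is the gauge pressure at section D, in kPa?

P₂ ≈ 612 kPa

Pressure head at U: ψ₁ = P₁/(ρg) = 603×1000 / (1000 × 9.81) = 61.47 m.
Velocity heads: v₁²/2g = 3.64²/19.62 = 0.675 m; v₂²/2g = 1.47²/19.62 = 0.110 m.
Total head H = z₁ + ψ₁ + v₁²/2g = 8.61 + 61.47 + 0.675 = 70.75 m.
ψ₂ = H − z₂ − v₂²/2g = 70.75 − 8.22 − 0.110 = 62.42 m.
P₂ = ρgψ₂ = 1000 × 9.81 × 62.42 ≈ 612 kPa.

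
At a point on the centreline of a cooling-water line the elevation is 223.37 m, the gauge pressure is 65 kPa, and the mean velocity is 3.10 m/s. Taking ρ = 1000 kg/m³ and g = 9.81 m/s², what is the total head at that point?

Pressure head ψ = P/(ρg) = 65×1000 / (1000 × 9.81) = 6.63 m.
Velocity head = v²/(2g) = 3.10² / (2 × 9.81) = 0.490 m.
h = z + ψ + v²/(2g) = 223.37 + 6.63 + 0.490 = 230.49 m.

h ≈ 230.49 m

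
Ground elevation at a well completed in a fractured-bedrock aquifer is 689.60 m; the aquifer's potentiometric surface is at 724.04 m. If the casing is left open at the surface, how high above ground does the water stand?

Water rises to the potentiometric surface, so the rise above ground = 724.04 − 689.60 = 34.44 m.

≈ 34.44 m above ground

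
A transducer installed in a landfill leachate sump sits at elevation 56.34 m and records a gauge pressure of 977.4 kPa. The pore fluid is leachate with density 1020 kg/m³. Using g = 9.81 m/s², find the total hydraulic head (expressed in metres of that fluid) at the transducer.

h ≈ 154.02 m

ψ = P/(ρg) = 977.4×1000 / (1020 × 9.81) = 97.68 m.
h = z + ψ = 56.34 + 97.68 = 154.02 m.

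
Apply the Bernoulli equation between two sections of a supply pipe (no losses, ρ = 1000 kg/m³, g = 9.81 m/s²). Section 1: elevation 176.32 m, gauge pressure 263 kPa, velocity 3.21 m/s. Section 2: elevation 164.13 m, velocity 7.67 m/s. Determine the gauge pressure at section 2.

P₂ ≈ 358 kPa

Pressure head at 1: ψ₁ = P₁/(ρg) = 263×1000 / (1000 × 9.81) = 26.81 m.
Velocity heads: v₁²/2g = 3.21²/19.62 = 0.525 m; v₂²/2g = 7.67²/19.62 = 2.998 m.
Total head H = z₁ + ψ₁ + v₁²/2g = 176.32 + 26.81 + 0.525 = 203.66 m.
ψ₂ = H − z₂ − v₂²/2g = 203.66 − 164.13 − 2.998 = 36.53 m.
P₂ = ρgψ₂ = 1000 × 9.81 × 36.53 ≈ 358 kPa.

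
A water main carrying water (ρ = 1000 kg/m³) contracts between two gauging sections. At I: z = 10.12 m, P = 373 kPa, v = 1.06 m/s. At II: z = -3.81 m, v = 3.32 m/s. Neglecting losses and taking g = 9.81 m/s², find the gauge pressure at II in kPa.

Pressure head at I: ψ₁ = P₁/(ρg) = 373×1000 / (1000 × 9.81) = 38.02 m.
Velocity heads: v₁²/2g = 1.06²/19.62 = 0.057 m; v₂²/2g = 3.32²/19.62 = 0.562 m.
Total head H = z₁ + ψ₁ + v₁²/2g = 10.12 + 38.02 + 0.057 = 48.20 m.
ψ₂ = H − z₂ − v₂²/2g = 48.20 − (-3.81) − 0.562 = 51.45 m.
P₂ = ρgψ₂ = 1000 × 9.81 × 51.45 ≈ 505 kPa.

P₂ ≈ 505 kPa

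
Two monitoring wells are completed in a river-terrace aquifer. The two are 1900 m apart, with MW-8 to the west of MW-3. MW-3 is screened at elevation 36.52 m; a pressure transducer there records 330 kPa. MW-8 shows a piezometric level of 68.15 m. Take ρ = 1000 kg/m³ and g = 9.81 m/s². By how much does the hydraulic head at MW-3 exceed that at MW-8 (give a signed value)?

Δh ≈ 2.01 m

Pressure head at MW-3: ψ = P/(ρg) = 330×1000 / (1000 × 9.81) = 33.64 m.
Total head at MW-3: h = z + ψ = 36.52 + 33.64 = 70.16 m.
Total head at MW-8: h = 68.15 m (water level in the piezometer is the total head).
Head difference: h(MW-3) − h(MW-8) = 70.16 − 68.15 = 2.01 m.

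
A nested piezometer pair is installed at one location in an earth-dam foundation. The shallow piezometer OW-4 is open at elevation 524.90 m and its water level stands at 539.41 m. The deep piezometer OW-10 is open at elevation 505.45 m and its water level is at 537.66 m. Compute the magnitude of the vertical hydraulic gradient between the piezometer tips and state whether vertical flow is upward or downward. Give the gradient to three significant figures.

|i_v| ≈ 0.0900; vertical flow is downward

Total head at OW-4: h = 539.41 m (water level in the standpipe).
Total head at OW-10: h = 537.66 m.
Δh = h(OW-4) − h(OW-10) = 539.41 − 537.66 = 1.75 m.
Vertical separation Δz = 524.90 − 505.45 = 19.45 m.
|i_v| = |Δh| / Δz = 1.75 / 19.45 = 0.0900.
Head is higher in the shallow piezometer, so vertical flow is downward (recharge condition).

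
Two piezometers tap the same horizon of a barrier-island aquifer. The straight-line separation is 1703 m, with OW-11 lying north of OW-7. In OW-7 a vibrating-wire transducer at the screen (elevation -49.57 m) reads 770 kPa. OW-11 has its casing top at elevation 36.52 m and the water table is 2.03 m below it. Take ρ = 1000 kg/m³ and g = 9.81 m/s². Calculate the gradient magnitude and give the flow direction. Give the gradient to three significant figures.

Pressure head at OW-7: ψ = P/(ρg) = 770×1000 / (1000 × 9.81) = 78.49 m.
Total head at OW-7: h = z + ψ = -49.57 + 78.49 = 28.92 m.
Total head at OW-11: h = 36.52 − 2.03 = 34.49 m.
Head difference: h(OW-7) − h(OW-11) = 28.92 − 34.49 = -5.57 m.
Hydraulic gradient: i = |Δh| / L = 5.57 / 1703 = 0.00327.
Flow is from higher to lower head: from OW-11 toward OW-7, i.e. toward the south.

i ≈ 0.00327; groundwater flows toward the south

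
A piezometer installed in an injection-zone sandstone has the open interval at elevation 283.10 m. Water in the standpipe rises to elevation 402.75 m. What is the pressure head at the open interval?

Total head h = 402.75 m (the water-surface elevation in the piezometer).
Pressure head ψ = h − z = 402.75 − 283.10 = 119.65 m.

ψ ≈ 119.65 m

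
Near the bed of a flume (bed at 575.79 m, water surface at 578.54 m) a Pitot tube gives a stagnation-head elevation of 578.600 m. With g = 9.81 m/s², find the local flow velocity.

Near the bed, under hydrostatic conditions, the piezometric head (z + ψ) equals the free-surface elevation, 578.54 m.
Velocity head = total − piezometric = 578.600 − 578.54 = 0.060 m.
v = √(2g·h_v) = √(2 × 9.81 × 0.060) = 1.08 m/s.

v ≈ 1.08 m/s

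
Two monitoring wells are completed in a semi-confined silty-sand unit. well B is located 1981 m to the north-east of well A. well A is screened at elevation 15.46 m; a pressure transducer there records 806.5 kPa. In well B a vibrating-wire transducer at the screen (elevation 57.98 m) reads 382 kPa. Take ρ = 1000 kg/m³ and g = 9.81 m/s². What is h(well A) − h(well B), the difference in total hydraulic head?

Δh ≈ 0.75 m

Pressure head at well A: ψ = P/(ρg) = 806.5×1000 / (1000 × 9.81) = 82.21 m.
Total head at well A: h = z + ψ = 15.46 + 82.21 = 97.67 m.
Pressure head at well B: ψ = P/(ρg) = 382×1000 / (1000 × 9.81) = 38.94 m.
Total head at well B: h = z + ψ = 57.98 + 38.94 = 96.92 m.
Head difference: h(well A) − h(well B) = 97.67 − 96.92 = 0.75 m.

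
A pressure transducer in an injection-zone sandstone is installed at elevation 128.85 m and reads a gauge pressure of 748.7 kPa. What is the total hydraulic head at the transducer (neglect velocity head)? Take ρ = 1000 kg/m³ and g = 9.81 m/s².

h ≈ 205.17 m

ψ = P/(ρg) = 748.7×1000 / (1000 × 9.81) = 76.32 m.
h = z + ψ = 128.85 + 76.32 = 205.17 m.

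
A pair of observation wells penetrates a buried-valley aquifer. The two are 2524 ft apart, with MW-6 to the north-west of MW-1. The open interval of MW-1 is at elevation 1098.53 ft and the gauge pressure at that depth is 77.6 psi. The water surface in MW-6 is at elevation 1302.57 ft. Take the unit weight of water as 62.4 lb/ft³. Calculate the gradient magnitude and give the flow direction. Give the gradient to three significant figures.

i ≈ 0.00989; groundwater flows toward the south-east

Pressure head at MW-1: ψ = 144·P/γ = 144 × 77.6 / 62.4 = 179.08 ft.
Total head at MW-1: h = z + ψ = 1098.53 + 179.08 = 1277.61 ft.
Total head at MW-6: h = 1302.57 ft (water level in the piezometer is the total head).
Head difference: h(MW-1) − h(MW-6) = 1277.61 − 1302.57 = -24.96 ft.
Hydraulic gradient: i = |Δh| / L = 24.96 / 2524 = 0.00989.
Flow is from higher to lower head: from MW-6 toward MW-1, i.e. toward the south-east.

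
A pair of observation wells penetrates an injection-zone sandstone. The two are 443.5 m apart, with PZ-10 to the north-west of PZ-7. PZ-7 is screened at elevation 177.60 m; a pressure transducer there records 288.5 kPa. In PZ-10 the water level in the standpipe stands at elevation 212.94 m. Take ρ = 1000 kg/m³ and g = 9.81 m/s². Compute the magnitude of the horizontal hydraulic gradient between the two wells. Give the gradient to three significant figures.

Pressure head at PZ-7: ψ = P/(ρg) = 288.5×1000 / (1000 × 9.81) = 29.41 m.
Total head at PZ-7: h = z + ψ = 177.60 + 29.41 = 207.01 m.
Total head at PZ-10: h = 212.94 m (water level in the piezometer is the total head).
Head difference: h(PZ-7) − h(PZ-10) = 207.01 − 212.94 = -5.93 m.
Hydraulic gradient: i = |Δh| / L = 5.93 / 443.5 = 0.0134.

i ≈ 0.0134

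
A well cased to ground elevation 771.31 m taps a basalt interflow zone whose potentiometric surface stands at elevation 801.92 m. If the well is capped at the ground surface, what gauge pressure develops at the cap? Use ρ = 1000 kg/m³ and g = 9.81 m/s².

Head above the cap: Δh = 801.92 − 771.31 = 30.61 m.
P = ρgΔh = 1000 × 9.81 × 30.61 = 300284 Pa ≈ 300 kPa.

P ≈ 300 kPa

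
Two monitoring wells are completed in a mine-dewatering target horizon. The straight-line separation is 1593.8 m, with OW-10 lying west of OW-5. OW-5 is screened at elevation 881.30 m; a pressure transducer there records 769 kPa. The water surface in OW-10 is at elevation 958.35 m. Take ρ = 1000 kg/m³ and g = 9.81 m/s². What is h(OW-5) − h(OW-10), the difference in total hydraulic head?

Δh ≈ 1.34 m

Pressure head at OW-5: ψ = P/(ρg) = 769×1000 / (1000 × 9.81) = 78.39 m.
Total head at OW-5: h = z + ψ = 881.30 + 78.39 = 959.69 m.
Total head at OW-10: h = 958.35 m (water level in the piezometer is the total head).
Head difference: h(OW-5) − h(OW-10) = 959.69 − 958.35 = 1.34 m.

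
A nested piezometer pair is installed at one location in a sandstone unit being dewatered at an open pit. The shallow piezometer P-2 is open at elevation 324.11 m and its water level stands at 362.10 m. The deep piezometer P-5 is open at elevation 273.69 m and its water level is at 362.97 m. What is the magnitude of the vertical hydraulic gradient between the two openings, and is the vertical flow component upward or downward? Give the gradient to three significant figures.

|i_v| ≈ 0.0173; vertical flow is upward

Total head at P-2: h = 362.10 m (water level in the standpipe).
Total head at P-5: h = 362.97 m.
Δh = h(P-2) − h(P-5) = 362.10 − 362.97 = -0.87 m.
Vertical separation Δz = 324.11 − 273.69 = 50.42 m.
|i_v| = |Δh| / Δz = 0.87 / 50.42 = 0.0173.
Head is higher in the deep piezometer, so vertical flow is upward (discharge condition).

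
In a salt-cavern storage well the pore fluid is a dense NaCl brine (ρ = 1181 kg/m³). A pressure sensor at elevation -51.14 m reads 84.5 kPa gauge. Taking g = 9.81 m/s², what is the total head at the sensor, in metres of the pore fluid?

h ≈ -43.85 m

ψ = P/(ρg) = 84.5×1000 / (1181 × 9.81) = 7.29 m.
h = z + ψ = -51.14 + 7.29 = -43.85 m.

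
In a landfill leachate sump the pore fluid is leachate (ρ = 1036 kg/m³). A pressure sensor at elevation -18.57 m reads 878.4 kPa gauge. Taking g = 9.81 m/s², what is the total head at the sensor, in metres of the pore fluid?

ψ = P/(ρg) = 878.4×1000 / (1036 × 9.81) = 86.43 m.
h = z + ψ = -18.57 + 86.43 = 67.86 m.

h ≈ 67.86 m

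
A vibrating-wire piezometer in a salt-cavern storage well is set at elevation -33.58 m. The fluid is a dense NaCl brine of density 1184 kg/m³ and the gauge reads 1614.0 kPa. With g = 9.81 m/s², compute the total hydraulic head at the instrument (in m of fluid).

ψ = P/(ρg) = 1614.0×1000 / (1184 × 9.81) = 138.96 m.
h = z + ψ = -33.58 + 138.96 = 105.38 m.

h ≈ 105.38 m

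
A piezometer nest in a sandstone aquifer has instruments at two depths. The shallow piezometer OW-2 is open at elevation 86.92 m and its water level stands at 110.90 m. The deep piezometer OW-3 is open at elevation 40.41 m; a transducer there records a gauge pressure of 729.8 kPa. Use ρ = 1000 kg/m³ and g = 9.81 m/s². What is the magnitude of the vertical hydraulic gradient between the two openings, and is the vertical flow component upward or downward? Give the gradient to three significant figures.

|i_v| ≈ 0.0839; vertical flow is upward

Total head at OW-2: h = 110.90 m (water level in the standpipe).
Pressure head at OW-3: ψ = P/(ρg) = 729.8×1000 / (1000 × 9.81) = 74.39 m.
Total head at OW-3: h = z + ψ = 40.41 + 74.39 = 114.80 m.
Δh = h(OW-2) − h(OW-3) = 110.90 − 114.80 = -3.90 m.
Vertical separation Δz = 86.92 − 40.41 = 46.51 m.
|i_v| = |Δh| / Δz = 3.90 / 46.51 = 0.0839.
Head is higher in the deep piezometer, so vertical flow is upward (discharge condition).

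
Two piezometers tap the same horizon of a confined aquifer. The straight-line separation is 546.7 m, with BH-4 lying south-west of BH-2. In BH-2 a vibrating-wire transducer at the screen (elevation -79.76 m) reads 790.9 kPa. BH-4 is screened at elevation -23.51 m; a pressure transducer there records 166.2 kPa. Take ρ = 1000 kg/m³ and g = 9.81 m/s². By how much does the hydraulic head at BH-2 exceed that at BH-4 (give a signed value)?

Δh ≈ 7.43 m

Pressure head at BH-2: ψ = P/(ρg) = 790.9×1000 / (1000 × 9.81) = 80.62 m.
Total head at BH-2: h = z + ψ = -79.76 + 80.62 = 0.86 m.
Pressure head at BH-4: ψ = P/(ρg) = 166.2×1000 / (1000 × 9.81) = 16.94 m.
Total head at BH-4: h = z + ψ = -23.51 + 16.94 = -6.57 m.
Head difference: h(BH-2) − h(BH-4) = 0.86 − (-6.57) = 7.43 m.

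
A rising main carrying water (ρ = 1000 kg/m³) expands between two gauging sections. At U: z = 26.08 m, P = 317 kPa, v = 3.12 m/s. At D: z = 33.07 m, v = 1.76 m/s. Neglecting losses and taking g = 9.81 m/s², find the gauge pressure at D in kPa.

P₂ ≈ 252 kPa

Pressure head at U: ψ₁ = P₁/(ρg) = 317×1000 / (1000 × 9.81) = 32.31 m.
Velocity heads: v₁²/2g = 3.12²/19.62 = 0.496 m; v₂²/2g = 1.76²/19.62 = 0.158 m.
Total head H = z₁ + ψ₁ + v₁²/2g = 26.08 + 32.31 + 0.496 = 58.89 m.
ψ₂ = H − z₂ − v₂²/2g = 58.89 − 33.07 − 0.158 = 25.66 m.
P₂ = ρgψ₂ = 1000 × 9.81 × 25.66 ≈ 252 kPa.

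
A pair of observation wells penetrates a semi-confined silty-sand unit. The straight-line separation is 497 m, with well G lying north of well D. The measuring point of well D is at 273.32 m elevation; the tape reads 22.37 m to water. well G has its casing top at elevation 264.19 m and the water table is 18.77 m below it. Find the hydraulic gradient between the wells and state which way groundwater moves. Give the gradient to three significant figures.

Total head at well D: h = 273.32 − 22.37 = 250.95 m.
Total head at well G: h = 264.19 − 18.77 = 245.42 m.
Head difference: h(well D) − h(well G) = 250.95 − 245.42 = 5.53 m.
Hydraulic gradient: i = |Δh| / L = 5.53 / 497 = 0.0111.
Flow is from higher to lower head: from well D toward well G, i.e. toward the north.

i ≈ 0.0111; groundwater flows toward the north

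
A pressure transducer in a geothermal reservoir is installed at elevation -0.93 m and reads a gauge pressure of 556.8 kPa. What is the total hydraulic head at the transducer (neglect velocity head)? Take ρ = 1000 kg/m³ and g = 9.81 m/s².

ψ = P/(ρg) = 556.8×1000 / (1000 × 9.81) = 56.76 m.
h = z + ψ = -0.93 + 56.76 = 55.83 m.

h ≈ 55.83 m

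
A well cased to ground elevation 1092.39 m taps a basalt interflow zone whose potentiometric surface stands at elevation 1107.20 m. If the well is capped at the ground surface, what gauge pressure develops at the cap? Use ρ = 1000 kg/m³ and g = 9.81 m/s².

Head above the cap: Δh = 1107.20 − 1092.39 = 14.81 m.
P = ρgΔh = 1000 × 9.81 × 14.81 = 145286 Pa ≈ 145 kPa.

P ≈ 145 kPa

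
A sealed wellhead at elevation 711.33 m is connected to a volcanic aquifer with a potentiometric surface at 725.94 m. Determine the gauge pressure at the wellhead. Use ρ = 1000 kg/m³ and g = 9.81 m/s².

P ≈ 143 kPa

Head above the cap: Δh = 725.94 − 711.33 = 14.61 m.
P = ρgΔh = 1000 × 9.81 × 14.61 = 143324 Pa ≈ 143 kPa.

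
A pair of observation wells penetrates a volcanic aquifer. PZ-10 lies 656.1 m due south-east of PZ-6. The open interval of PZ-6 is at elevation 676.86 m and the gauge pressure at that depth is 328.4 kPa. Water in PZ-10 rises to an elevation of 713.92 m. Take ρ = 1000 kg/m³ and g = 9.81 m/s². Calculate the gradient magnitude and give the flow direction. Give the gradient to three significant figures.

Pressure head at PZ-6: ψ = P/(ρg) = 328.4×1000 / (1000 × 9.81) = 33.48 m.
Total head at PZ-6: h = z + ψ = 676.86 + 33.48 = 710.34 m.
Total head at PZ-10: h = 713.92 m (water level in the piezometer is the total head).
Head difference: h(PZ-6) − h(PZ-10) = 710.34 − 713.92 = -3.58 m.
Hydraulic gradient: i = |Δh| / L = 3.58 / 656.1 = 0.00546.
Flow is from higher to lower head: from PZ-10 toward PZ-6, i.e. toward the north-west.

i ≈ 0.00546; groundwater flows toward the north-west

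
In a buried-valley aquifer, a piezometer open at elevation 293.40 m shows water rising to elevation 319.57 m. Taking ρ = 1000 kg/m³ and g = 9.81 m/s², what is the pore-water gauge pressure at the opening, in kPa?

P ≈ 257 kPa

Pressure head ψ = h − z = 319.57 − 293.40 = 26.17 m.
P = ρgψ = 1000 × 9.81 × 26.17 = 256728 Pa ≈ 257 kPa.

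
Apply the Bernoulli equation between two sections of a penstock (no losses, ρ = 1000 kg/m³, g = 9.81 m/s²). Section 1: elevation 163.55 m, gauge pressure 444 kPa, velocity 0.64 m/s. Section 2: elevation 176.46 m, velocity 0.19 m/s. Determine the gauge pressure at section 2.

P₂ ≈ 318 kPa

Pressure head at 1: ψ₁ = P₁/(ρg) = 444×1000 / (1000 × 9.81) = 45.26 m.
Velocity heads: v₁²/2g = 0.64²/19.62 = 0.021 m; v₂²/2g = 0.19²/19.62 = 0.002 m.
Total head H = z₁ + ψ₁ + v₁²/2g = 163.55 + 45.26 + 0.021 = 208.83 m.
ψ₂ = H − z₂ − v₂²/2g = 208.83 − 176.46 − 0.002 = 32.37 m.
P₂ = ρgψ₂ = 1000 × 9.81 × 32.37 ≈ 318 kPa.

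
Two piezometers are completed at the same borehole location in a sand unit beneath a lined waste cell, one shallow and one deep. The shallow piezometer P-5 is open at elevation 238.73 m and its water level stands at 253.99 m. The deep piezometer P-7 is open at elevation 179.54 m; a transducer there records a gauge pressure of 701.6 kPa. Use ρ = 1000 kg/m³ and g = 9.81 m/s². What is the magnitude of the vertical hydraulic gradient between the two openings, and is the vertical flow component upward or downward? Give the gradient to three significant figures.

|i_v| ≈ 0.0495; vertical flow is downward

Total head at P-5: h = 253.99 m (water level in the standpipe).
Pressure head at P-7: ψ = P/(ρg) = 701.6×1000 / (1000 × 9.81) = 71.52 m.
Total head at P-7: h = z + ψ = 179.54 + 71.52 = 251.06 m.
Δh = h(P-5) − h(P-7) = 253.99 − 251.06 = 2.93 m.
Vertical separation Δz = 238.73 − 179.54 = 59.19 m.
|i_v| = |Δh| / Δz = 2.93 / 59.19 = 0.0495.
Head is higher in the shallow piezometer, so vertical flow is downward (recharge condition).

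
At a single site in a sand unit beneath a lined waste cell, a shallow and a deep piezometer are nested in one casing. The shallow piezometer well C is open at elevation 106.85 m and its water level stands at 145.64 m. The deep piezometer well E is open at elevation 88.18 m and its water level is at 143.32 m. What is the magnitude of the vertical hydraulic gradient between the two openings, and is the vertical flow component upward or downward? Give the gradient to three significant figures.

Total head at well C: h = 145.64 m (water level in the standpipe).
Total head at well E: h = 143.32 m.
Δh = h(well C) − h(well E) = 145.64 − 143.32 = 2.32 m.
Vertical separation Δz = 106.85 − 88.18 = 18.67 m.
|i_v| = |Δh| / Δz = 2.32 / 18.67 = 0.124.
Head is higher in the shallow piezometer, so vertical flow is downward (recharge condition).

|i_v| ≈ 0.124; vertical flow is downward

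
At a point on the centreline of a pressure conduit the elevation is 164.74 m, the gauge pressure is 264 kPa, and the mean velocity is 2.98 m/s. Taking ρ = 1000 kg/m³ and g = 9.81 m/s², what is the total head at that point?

Pressure head ψ = P/(ρg) = 264×1000 / (1000 × 9.81) = 26.91 m.
Velocity head = v²/(2g) = 2.98² / (2 × 9.81) = 0.453 m.
h = z + ψ + v²/(2g) = 164.74 + 26.91 + 0.453 = 192.10 m.

h ≈ 192.10 m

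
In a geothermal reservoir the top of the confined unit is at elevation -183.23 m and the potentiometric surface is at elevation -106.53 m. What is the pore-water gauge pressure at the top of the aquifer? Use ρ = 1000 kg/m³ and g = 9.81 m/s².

Pressure head at the aquifer top: ψ = h − z = -106.53 − (-183.23) = 76.70 m.
P = ρgψ = 1000 × 9.81 × 76.70 = 752427 Pa ≈ 752 kPa.

P ≈ 752 kPa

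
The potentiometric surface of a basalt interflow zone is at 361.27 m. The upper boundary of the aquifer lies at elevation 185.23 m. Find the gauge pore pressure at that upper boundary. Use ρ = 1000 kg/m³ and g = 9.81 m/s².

Pressure head at the aquifer top: ψ = h − z = 361.27 − 185.23 = 176.04 m.
P = ρgψ = 1000 × 9.81 × 176.04 = 1726952 Pa ≈ 1730 kPa.

P ≈ 1730 kPa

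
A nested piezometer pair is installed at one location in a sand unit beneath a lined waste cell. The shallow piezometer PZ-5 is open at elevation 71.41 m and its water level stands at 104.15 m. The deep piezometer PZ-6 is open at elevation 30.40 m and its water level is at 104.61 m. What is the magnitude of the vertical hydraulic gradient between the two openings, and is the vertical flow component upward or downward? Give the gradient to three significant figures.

Total head at PZ-5: h = 104.15 m (water level in the standpipe).
Total head at PZ-6: h = 104.61 m.
Δh = h(PZ-5) − h(PZ-6) = 104.15 − 104.61 = -0.46 m.
Vertical separation Δz = 71.41 − 30.40 = 41.01 m.
|i_v| = |Δh| / Δz = 0.46 / 41.01 = 0.0112.
Head is higher in the deep piezometer, so vertical flow is upward (discharge condition).

|i_v| ≈ 0.0112; vertical flow is upward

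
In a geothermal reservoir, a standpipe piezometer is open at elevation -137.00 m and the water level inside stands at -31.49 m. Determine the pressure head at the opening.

Total head h = -31.49 m (the water-surface elevation in the piezometer).
Pressure head ψ = h − z = -31.49 − (-137.00) = 105.51 m.

ψ ≈ 105.51 m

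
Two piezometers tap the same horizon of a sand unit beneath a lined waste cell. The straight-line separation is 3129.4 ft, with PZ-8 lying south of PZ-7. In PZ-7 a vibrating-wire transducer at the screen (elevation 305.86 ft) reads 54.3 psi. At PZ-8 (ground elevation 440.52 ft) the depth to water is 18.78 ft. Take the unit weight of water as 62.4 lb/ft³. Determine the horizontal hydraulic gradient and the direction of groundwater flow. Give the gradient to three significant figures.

i ≈ 0.00301; groundwater flows toward the south

Pressure head at PZ-7: ψ = 144·P/γ = 144 × 54.3 / 62.4 = 125.31 ft.
Total head at PZ-7: h = z + ψ = 305.86 + 125.31 = 431.17 ft.
Total head at PZ-8: h = 440.52 − 18.78 = 421.74 ft.
Head difference: h(PZ-7) − h(PZ-8) = 431.17 − 421.74 = 9.43 ft.
Hydraulic gradient: i = |Δh| / L = 9.43 / 3129.4 = 0.00301.
Flow is from higher to lower head: from PZ-7 toward PZ-8, i.e. toward the south.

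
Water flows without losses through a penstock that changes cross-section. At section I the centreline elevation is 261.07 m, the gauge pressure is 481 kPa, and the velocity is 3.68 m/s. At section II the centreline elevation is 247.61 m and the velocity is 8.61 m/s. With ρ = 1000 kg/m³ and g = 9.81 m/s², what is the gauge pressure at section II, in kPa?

Pressure head at I: ψ₁ = P₁/(ρg) = 481×1000 / (1000 × 9.81) = 49.03 m.
Velocity heads: v₁²/2g = 3.68²/19.62 = 0.690 m; v₂²/2g = 8.61²/19.62 = 3.778 m.
Total head H = z₁ + ψ₁ + v₁²/2g = 261.07 + 49.03 + 0.690 = 310.79 m.
ψ₂ = H − z₂ − v₂²/2g = 310.79 − 247.61 − 3.778 = 59.40 m.
P₂ = ρgψ₂ = 1000 × 9.81 × 59.40 ≈ 583 kPa.

P₂ ≈ 583 kPa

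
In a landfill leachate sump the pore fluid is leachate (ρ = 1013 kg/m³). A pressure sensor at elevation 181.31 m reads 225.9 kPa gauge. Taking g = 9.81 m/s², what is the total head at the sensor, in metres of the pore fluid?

ψ = P/(ρg) = 225.9×1000 / (1013 × 9.81) = 22.73 m.
h = z + ψ = 181.31 + 22.73 = 204.04 m.

h ≈ 204.04 m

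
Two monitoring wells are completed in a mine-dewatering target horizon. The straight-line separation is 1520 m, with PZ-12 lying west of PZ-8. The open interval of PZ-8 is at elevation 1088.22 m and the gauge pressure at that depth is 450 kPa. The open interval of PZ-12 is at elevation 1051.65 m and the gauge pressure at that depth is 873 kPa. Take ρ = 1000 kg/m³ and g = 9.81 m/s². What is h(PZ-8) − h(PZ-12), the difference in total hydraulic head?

Pressure head at PZ-8: ψ = P/(ρg) = 450×1000 / (1000 × 9.81) = 45.87 m.
Total head at PZ-8: h = z + ψ = 1088.22 + 45.87 = 1134.09 m.
Pressure head at PZ-12: ψ = P/(ρg) = 873×1000 / (1000 × 9.81) = 88.99 m.
Total head at PZ-12: h = z + ψ = 1051.65 + 88.99 = 1140.64 m.
Head difference: h(PZ-8) − h(PZ-12) = 1134.09 − 1140.64 = -6.55 m.

Δh ≈ -6.55 m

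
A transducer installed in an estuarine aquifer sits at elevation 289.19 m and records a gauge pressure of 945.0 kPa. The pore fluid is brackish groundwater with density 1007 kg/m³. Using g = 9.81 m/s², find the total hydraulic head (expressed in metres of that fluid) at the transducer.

h ≈ 384.85 m

ψ = P/(ρg) = 945.0×1000 / (1007 × 9.81) = 95.66 m.
h = z + ψ = 289.19 + 95.66 = 384.85 m.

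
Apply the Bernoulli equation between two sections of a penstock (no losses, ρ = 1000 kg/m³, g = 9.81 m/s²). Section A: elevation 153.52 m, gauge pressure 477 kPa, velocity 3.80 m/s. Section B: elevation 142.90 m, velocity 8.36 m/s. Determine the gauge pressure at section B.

Pressure head at A: ψ₁ = P₁/(ρg) = 477×1000 / (1000 × 9.81) = 48.62 m.
Velocity heads: v₁²/2g = 3.80²/19.62 = 0.736 m; v₂²/2g = 8.36²/19.62 = 3.562 m.
Total head H = z₁ + ψ₁ + v₁²/2g = 153.52 + 48.62 + 0.736 = 202.88 m.
ψ₂ = H − z₂ − v₂²/2g = 202.88 − 142.90 − 3.562 = 56.42 m.
P₂ = ρgψ₂ = 1000 × 9.81 × 56.42 ≈ 553 kPa.

P₂ ≈ 553 kPa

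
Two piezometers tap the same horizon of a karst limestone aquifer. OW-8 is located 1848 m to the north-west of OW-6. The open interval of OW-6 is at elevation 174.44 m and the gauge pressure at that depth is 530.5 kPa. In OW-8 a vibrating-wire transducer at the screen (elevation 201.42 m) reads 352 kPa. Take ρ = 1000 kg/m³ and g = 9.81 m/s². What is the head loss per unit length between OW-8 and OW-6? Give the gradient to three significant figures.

Pressure head at OW-6: ψ = P/(ρg) = 530.5×1000 / (1000 × 9.81) = 54.08 m.
Total head at OW-6: h = z + ψ = 174.44 + 54.08 = 228.52 m.
Pressure head at OW-8: ψ = P/(ρg) = 352×1000 / (1000 × 9.81) = 35.88 m.
Total head at OW-8: h = z + ψ = 201.42 + 35.88 = 237.30 m.
Head difference: h(OW-6) − h(OW-8) = 228.52 − 237.30 = -8.78 m.
Hydraulic gradient: i = |Δh| / L = 8.78 / 1848 = 0.00475.

i ≈ 0.00475 m/m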